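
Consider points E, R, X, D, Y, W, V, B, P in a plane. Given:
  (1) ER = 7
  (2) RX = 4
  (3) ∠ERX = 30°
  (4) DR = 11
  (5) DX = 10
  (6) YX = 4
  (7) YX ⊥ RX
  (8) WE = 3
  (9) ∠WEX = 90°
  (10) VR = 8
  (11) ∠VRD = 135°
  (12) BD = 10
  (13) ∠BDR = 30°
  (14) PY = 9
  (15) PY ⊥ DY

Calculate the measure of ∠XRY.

Step 1: By the law of cosines on triangle RXY: RY² = 4² + 4² − 2·4·4·cos(90°) = 32, so RY = 4·√2.
Step 2: By the inverse law of cosines on triangle XRY: cos(∠XRY) = (4² + (4·√2)² − 4²) / (2·4·4·√2) = 32/45.25 = 0.7071, so ∠XRY = 45°.

Therefore, the measure of angle ∠XRY = 45°.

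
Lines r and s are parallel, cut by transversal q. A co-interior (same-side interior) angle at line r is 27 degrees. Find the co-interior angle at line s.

Co-interior angles (same-side interior) formed by parallel lines and a transversal are supplementary (sum to 180 degrees).
The given angle is 27 degrees.
The co-interior angle = 180 - 27 = 153 degrees.

153 degrees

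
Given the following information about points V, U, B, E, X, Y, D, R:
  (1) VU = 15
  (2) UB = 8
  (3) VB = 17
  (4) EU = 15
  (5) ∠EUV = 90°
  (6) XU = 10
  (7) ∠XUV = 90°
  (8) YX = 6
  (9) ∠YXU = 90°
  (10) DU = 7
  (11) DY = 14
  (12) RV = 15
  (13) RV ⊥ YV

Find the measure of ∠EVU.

Step 1: By the law of cosines on triangle VUE: VE² = 15² + 15² − 2·15·15·cos(90°) = 450, so VE = 15·√2.
Step 2: By the inverse law of cosines on triangle EVU: cos(∠EVU) = ((15·√2)² + 15² − 15²) / (2·15·√2·15) = 450/636.4 = 0.7071, so ∠EVU = 45°.

Therefore, the measure of angle ∠EVU = 45°.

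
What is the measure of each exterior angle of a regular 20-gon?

Each exterior angle of a regular n-gon is 360 / n.
For n = 20: 360 / 20 = 18 degrees.

18 degrees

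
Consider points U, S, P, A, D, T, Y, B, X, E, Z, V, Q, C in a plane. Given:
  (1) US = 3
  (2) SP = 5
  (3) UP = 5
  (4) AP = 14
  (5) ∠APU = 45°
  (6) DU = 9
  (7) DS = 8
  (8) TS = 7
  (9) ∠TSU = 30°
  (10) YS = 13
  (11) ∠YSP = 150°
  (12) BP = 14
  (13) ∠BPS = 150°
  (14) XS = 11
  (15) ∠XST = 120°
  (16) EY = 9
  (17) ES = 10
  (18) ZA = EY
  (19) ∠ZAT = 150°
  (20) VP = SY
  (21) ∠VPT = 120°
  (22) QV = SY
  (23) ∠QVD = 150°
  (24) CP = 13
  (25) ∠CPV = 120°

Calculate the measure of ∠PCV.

From the given relations: VP = SY = 13.
Step 1: By the law of cosines on triangle CPV: CV² = 13² + 13² − 2·13·13·cos(120°) = 507, so CV = 13·√3.
Step 2: By the inverse law of cosines on triangle PCV: cos(∠PCV) = (13² + (13·√3)² − 13²) / (2·13·13·√3) = 507/585.43 = 0.866, so ∠PCV = 30°.

Therefore, the measure of angle ∠PCV = 30°.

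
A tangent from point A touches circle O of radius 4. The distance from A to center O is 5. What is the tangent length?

Let T be the point of tangency. Then OT ⊥ AT (radius ⊥ tangent).
In right triangle OTA: OA² = OT² + AT²
5² = 4² + AT²
AT² = 9, AT = 3

3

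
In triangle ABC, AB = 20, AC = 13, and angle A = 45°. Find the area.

Area = (1/2)(20)(13) sin(45°) = (1/2)(20)(13)(sqrt(2)/2) = 65*sqrt(2)

65*sqrt(2)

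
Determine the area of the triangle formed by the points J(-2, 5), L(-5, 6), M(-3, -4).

The Shoelace formula computes the area from vertex coordinates by summing cross products.
For vertices (-2,5), (-5,6), (-3,-4):
Signed sum = -2*6 - -5*5 + -5*-4 - -3*6 + -3*5 - -2*-4
= 13 + 38 + -23 = 28
Area = (1/2)|28| = 14.

14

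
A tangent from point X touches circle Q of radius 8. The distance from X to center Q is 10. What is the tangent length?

tangent = √(d² - r²) = √(10² - 8²) = √(100 - 64) = √36 = 6

6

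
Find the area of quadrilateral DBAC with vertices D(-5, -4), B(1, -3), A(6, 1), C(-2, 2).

Shoelace: sum of cross terms = 70, Area = (1/2)|70| = 35

35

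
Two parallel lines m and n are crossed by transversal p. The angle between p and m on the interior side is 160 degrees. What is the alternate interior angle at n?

Alternate interior angles are equal: 160 degrees.

160 degrees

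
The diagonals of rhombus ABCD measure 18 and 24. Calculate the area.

Area of a rhombus = (d1 * d2) / 2
Area = (18 * 24) / 2
Area = 432 / 2
Area = 216

216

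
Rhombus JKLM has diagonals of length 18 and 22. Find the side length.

Half-diagonals are 9 and 11. side = sqrt(9^2 + 11^2) = sqrt(202)

sqrt(202)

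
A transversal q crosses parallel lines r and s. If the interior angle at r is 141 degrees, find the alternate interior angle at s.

Alternate interior angles lie on opposite sides of the transversal, between the parallel lines.
By the alternate interior angle theorem, they are equal: 141 degrees.

141 degrees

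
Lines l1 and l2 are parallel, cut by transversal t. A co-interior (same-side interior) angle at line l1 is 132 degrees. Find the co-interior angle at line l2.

Co-interior angles sum to 180: 180 - 132 = 48 degrees.

48 degrees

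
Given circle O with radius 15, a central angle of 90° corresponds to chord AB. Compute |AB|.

Chord length = 2r sin(θ/2)
= 2 × 15 × sin(90°/2)
= 2 × 15 × sin(45°)
= 15*sqrt(2)

15*sqrt(2)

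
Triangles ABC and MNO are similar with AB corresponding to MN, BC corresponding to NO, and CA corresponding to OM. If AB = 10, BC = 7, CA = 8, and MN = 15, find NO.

Similar triangles have proportional sides. Setting up the proportion:
MN / AB = NO / BC
15 / 10 = NO / 7
NO = 7 * 15 / 10 = 21/2.

21/2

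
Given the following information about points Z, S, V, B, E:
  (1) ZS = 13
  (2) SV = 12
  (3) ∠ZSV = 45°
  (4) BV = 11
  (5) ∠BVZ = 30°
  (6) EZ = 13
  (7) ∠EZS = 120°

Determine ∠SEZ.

Step 1: By the law of cosines on triangle EZS: ES² = 13² + 13² − 2·13·13·cos(120°) = 507, so ES = 13·√3.
Step 2: By the inverse law of cosines on triangle SEZ: cos(∠SEZ) = ((13·√3)² + 13² − 13²) / (2·13·√3·13) = 507/585.43 = 0.866, so ∠SEZ = 30°.

Therefore, the measure of angle ∠SEZ = 30°.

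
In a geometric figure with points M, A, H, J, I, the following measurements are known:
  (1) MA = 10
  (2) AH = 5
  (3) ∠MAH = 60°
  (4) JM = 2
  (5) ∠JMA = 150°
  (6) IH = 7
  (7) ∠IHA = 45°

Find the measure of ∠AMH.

Step 1: By the law of cosines on triangle MAH: MH² = 10² + 5² − 2·10·5·cos(60°) = 75, so MH = 5·√3.
Step 2: By the inverse law of cosines on triangle AMH: cos(∠AMH) = (10² + (5·√3)² − 5²) / (2·10·5·√3) = 150/173.21 = 0.866, so ∠AMH = 30°.

Therefore, the measure of angle ∠AMH = 30°.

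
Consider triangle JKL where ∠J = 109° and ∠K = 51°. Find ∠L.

angle L = 180 - 109 - 51 = 20 degrees.

20 degrees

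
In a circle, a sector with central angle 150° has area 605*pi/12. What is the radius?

The sector covers 150°/360° = 5/12 of the full circle.
Full circle area = 605*pi/12 / 5/12 = 121*pi.
Since full area = πr², we get r² = 121*pi/π = 121, so r = 11.

11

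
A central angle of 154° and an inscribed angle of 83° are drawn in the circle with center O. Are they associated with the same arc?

By the inscribed angle theorem, the inscribed angle for a central angle of 154° should be 154° / 2 = 77°.
The given inscribed angle is 83°, which does not equal 77°.
Therefore, no, they do not correspond to the same arc.

No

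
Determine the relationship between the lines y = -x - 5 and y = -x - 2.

Slope of line 1: m1 = -1
Slope of line 2: m2 = -1
m1 = m2, so the lines are parallel.

Parallel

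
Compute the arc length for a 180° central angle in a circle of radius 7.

Arc length = 2πr × θ/360
= 2π × 7 × 1/2
= 7*pi

7*pi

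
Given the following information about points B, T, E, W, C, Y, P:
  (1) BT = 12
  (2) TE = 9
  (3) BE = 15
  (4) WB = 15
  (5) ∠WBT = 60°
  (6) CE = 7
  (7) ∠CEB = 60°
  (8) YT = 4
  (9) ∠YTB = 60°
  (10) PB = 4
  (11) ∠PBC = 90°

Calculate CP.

Step 1: By the law of cosines on triangle BEC: BC² = 15² + 7² − 2·15·7·cos(60°) = 169, so BC = 13.
Step 2: By the law of cosines on triangle CBP: CP² = 13² + 4² − 2·13·4·cos(90°) = 185, so CP = √185.

Therefore, the length of CP = √185.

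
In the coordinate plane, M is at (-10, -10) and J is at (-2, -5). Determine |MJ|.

The horizontal distance is |-2 - -10| = 8 and the vertical distance is |-5 - -10| = 5.
By the Pythagorean theorem, d = sqrt(8^2 + 5^2) = sqrt(89).

sqrt(89)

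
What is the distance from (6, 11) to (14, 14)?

The horizontal distance is |14 - 6| = 8 and the vertical distance is |14 - 11| = 3.
By the Pythagorean theorem, d = sqrt(8^2 + 3^2) = sqrt(73).

sqrt(73)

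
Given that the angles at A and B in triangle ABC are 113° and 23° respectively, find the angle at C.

Let angle C = x. Then 113 + 23 + x = 180.
x = 180 - 136 = 44 degrees.

44 degrees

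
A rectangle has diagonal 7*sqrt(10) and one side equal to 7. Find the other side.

Using the Pythagorean theorem: d^2 = a^2 + b^2
b^2 = d^2 - a^2
b^2 = 490 - 49
b^2 = 441
b = sqrt(441) = 21

21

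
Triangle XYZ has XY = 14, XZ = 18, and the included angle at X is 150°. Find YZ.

When two sides and the included angle are known, the law of cosines gives the third side.
c^2 = a^2 + b^2 - 2ab cos(C) generalizes the Pythagorean theorem to non-right triangles.
Here: YZ^2 = 196 + 324 - 504*(-sqrt(3)/2) = 252*sqrt(3) + 520
YZ = 2*sqrt(63*sqrt(3) + 130)

2*sqrt(63*sqrt(3) + 130)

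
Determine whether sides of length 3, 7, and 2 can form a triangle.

The longest side is 7. The other two sides sum to 2 + 3 = 5.
Since 5 ≤ 7, the two shorter sides cannot reach around to close the triangle.

No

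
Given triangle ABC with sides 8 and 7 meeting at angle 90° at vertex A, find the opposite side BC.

Since angle A = 90°, this is a right triangle and the law of cosines reduces to the Pythagorean theorem.
BC^2 = 8^2 + 7^2 = 113
BC = sqrt(113)

sqrt(113)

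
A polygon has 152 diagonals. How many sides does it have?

Using d = n(n - 3)/2, we solve 152 = n(n - 3)/2.
So n(n - 3) = 304.
Testing n = 19: 19 * 16 = 304 = 304. Correct.
The polygon has 19 sides.

19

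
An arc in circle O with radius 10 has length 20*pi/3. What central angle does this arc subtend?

θ = 360 × 20*pi/3 / (2π × 10) = 120° (rearranging arc length formula).

120°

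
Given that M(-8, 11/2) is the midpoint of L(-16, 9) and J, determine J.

Using the midpoint formula: M = ((x1 + x2)/2, (y1 + y2)/2)
We know M = (-8, 11/2) and L = (-16, 9)
For x: -8 = (-16 + x2)/2, so x2 = 2*-8 - -16 = 0
For y: 11/2 = (9 + y2)/2, so y2 = 2*11/2 - 9 = 2
J = (0, 2)

(0, 2)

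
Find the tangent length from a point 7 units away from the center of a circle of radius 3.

The tangent, radius, and line from the external point to the center form a right triangle.
The right angle is where the tangent meets the radius.
By the Pythagorean theorem: tangent² + 3² = 7²
tangent² = 49 - 9 = 40
tangent = 2*sqrt(10)

2*sqrt(10)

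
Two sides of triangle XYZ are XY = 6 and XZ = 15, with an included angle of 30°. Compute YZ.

When two sides and the included angle are known, the law of cosines gives the third side.
c^2 = a^2 + b^2 - 2ab cos(C) generalizes the Pythagorean theorem to non-right triangles.
Here: YZ^2 = 36 + 225 - 180*(sqrt(3)/2) = 261 - 90*sqrt(3)
YZ = 3*sqrt(29 - 10*sqrt(3))

3*sqrt(29 - 10*sqrt(3))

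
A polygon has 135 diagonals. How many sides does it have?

Using d = n(n - 3)/2, we solve 135 = n(n - 3)/2.
So n(n - 3) = 270.
Testing n = 18: 18 * 15 = 270 = 270. Correct.
The polygon has 18 sides.

18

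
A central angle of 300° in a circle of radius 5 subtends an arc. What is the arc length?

Arc length = 2πr × θ/360
= 2π × 5 × 5/6
= 25*pi/3

25*pi/3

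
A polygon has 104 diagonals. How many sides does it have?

Using d = n(n - 3)/2, we solve 104 = n(n - 3)/2.
So n(n - 3) = 208.
Testing n = 16: 16 * 13 = 208 = 208. Correct.
The polygon has 16 sides.

16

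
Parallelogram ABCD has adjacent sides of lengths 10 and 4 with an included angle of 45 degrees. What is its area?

Area = 10 * 4 * sin(45°) = 40 * sqrt(2)/2 = 20*sqrt(2)

20*sqrt(2)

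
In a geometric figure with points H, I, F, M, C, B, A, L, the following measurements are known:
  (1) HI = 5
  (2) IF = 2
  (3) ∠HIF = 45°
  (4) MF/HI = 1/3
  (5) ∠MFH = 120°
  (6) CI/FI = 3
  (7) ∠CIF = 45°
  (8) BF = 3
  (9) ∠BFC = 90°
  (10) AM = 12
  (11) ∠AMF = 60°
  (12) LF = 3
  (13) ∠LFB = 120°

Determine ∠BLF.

Step 1: By the law of cosines on triangle LFB: LB² = 3² + 3² − 2·3·3·cos(120°) = 27, so LB = 3·√3.
Step 2: By the inverse law of cosines on triangle BLF: cos(∠BLF) = ((3·√3)² + 3² − 3²) / (2·3·√3·3) = 27/31.18 = 0.866, so ∠BLF = 30°.

Therefore, the measure of angle ∠BLF = 30°.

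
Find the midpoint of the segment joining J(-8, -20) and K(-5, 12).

The midpoint is the point halfway along the segment.
Move half the horizontal distance: -8 + (-5 - -8)/2 = -8 + 3/2 = -13/2
Move half the vertical distance: -20 + (12 - -20)/2 = -20 + 32/2 = -4
Midpoint = (-13/2, -4)

(-13/2, -4)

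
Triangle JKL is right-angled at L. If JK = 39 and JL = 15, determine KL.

Rearranging the Pythagorean theorem to solve for the unknown leg:
leg^2 = hypotenuse^2 - known_leg^2 = 1521 - 225 = 1296
leg = sqrt(1296) = 36.

36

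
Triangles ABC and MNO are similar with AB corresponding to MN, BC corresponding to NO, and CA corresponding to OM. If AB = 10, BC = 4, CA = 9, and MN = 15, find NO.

Similar triangles have proportional sides. Setting up the proportion:
MN / AB = NO / BC
15 / 10 = NO / 4
NO = 4 * 15 / 10 = 6.

6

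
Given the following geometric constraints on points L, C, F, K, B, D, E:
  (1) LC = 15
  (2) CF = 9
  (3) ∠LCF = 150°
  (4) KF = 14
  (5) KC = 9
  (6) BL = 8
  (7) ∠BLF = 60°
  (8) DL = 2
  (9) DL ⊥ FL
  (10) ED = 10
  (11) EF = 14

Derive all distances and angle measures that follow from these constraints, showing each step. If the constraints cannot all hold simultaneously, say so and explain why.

The constraints are consistent.

Step 1: From LC = 15, CF = 9, and ∠LCF = 150°, by the law of cosines:
  LF² = LC² + CF² - 2·LC·CF·cos(150°) = 225 + 81 + 233.8 = 539.8
  LF ≈ 23.23

Step 2: From CF = 9, CK = 9, FK = 14, by the inverse law of cosines:
  cos(∠FCK) = (CF² + CK² - FK²) / (2·CF·CK)
  ∠FCK = 102.12°

Step 3: From FC = 9, FK = 14, CK = 9, by the inverse law of cosines:
  cos(∠CFK) = (FC² + FK² - CK²) / (2·FC·FK)
  ∠CFK = 38.94°

Step 4: From KC = 9, KF = 14, CF = 9, by the inverse law of cosines:
  cos(∠CKF) = (KC² + KF² - CF²) / (2·KC·KF)
  ∠CKF = 38.94°

Step 5: From FL = 23.23, LB = 8, and ∠FLB = 60°, by the law of cosines:
  FB² = FL² + LB² - 2·FL·LB·cos(60°) = 539.8 + 64 - 185.9 = 418
  FB ≈ 20.44

Step 6: From FL = 23.23, LD = 2, and ∠FLD = 90°, by the law of cosines:
  FD² = FL² + LD² - 2·FL·LD·cos(90°) = 539.8 + 4 - 0 = 543.8
  FD ≈ 23.32

Step 7: From LC = 15, LF = 23.23, CF = 9, by the inverse law of cosines:
  cos(∠CLF) = (LC² + LF² - CF²) / (2·LC·LF)
  ∠CLF = 11.17°

Step 8: From FC = 9, FL = 23.23, CL = 15, by the inverse law of cosines:
  cos(∠CFL) = (FC² + FL² - CL²) / (2·FC·FL)
  ∠CFL = 18.83°

Step 9: From FB = 20.44, FL = 23.23, BL = 8, by the inverse law of cosines:
  cos(∠BFL) = (FB² + FL² - BL²) / (2·FB·FL)
  ∠BFL = 19.81°

Step 10: From FD = 23.32, FE = 14, DE = 10, by the inverse law of cosines:
  cos(∠DFE) = (FD² + FE² - DE²) / (2·FD·FE)
  ∠DFE = 11.51°

Step 11: From FD = 23.32, FL = 23.23, DL = 2, by the inverse law of cosines:
  cos(∠DFL) = (FD² + FL² - DL²) / (2·FD·FL)
  ∠DFL = 4.92°

Step 12: From BF = 20.44, BL = 8, FL = 23.23, by the inverse law of cosines:
  cos(∠FBL) = (BF² + BL² - FL²) / (2·BF·BL)
  ∠FBL = 100.19°

Step 13: From DE = 10, DF = 23.32, EF = 14, by the inverse law of cosines:
  cos(∠EDF) = (DE² + DF² - EF²) / (2·DE·DF)
  ∠EDF = 16.22°

Step 14: From DF = 23.32, DL = 2, FL = 23.23, by the inverse law of cosines:
  cos(∠FDL) = (DF² + DL² - FL²) / (2·DF·DL)
  ∠FDL = 85.08°

Step 15: From ED = 10, EF = 14, DF = 23.32, by the inverse law of cosines:
  cos(∠DEF) = (ED² + EF² - DF²) / (2·ED·EF)
  ∠DEF = 152.26°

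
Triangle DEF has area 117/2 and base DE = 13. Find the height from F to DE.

Rearranging the area formula Area = (1/2) * base * height:
height = 2 * Area / base = 2 * 117/2 / 13 = 9.

9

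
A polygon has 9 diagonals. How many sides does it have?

Using d = n(n - 3)/2, we solve 9 = n(n - 3)/2.
So n(n - 3) = 18.
Testing n = 6: 6 * 3 = 18 = 18. Correct.
The polygon has 6 sides.

6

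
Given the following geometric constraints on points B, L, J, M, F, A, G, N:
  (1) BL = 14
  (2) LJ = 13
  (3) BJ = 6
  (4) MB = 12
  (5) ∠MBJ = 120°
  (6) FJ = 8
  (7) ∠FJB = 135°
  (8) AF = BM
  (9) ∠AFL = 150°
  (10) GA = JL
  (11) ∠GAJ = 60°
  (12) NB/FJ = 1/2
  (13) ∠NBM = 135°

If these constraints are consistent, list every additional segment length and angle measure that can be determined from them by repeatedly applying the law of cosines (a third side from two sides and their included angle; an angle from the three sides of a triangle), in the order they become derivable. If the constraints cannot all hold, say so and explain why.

The constraints are consistent. Derivable facts, in order:
After 1 step:
- BF ≈ 12.96
- JM = 6·√7
- MN ≈ 15.1
- ∠BJL = 86.69°
- ∠BLJ = 25.33°
- ∠JBL = 67.98°
After 2 steps:
- ∠BFJ = 19.11°
- ∠BJM = 40.89°
- ∠BMJ = 19.11°
- ∠BMN = 10.8°
- ∠BNM = 34.2°
- ∠FBJ = 25.89°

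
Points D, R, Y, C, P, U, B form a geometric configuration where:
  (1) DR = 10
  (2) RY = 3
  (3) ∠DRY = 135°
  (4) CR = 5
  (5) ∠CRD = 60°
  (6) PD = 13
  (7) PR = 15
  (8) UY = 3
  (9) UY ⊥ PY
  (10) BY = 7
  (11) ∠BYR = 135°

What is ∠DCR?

Step 1: By the law of cosines on triangle CRD: CD² = 5² + 10² − 2·5·10·cos(60°) = 75, so CD = 5·√3.
Step 2: By the inverse law of cosines on triangle DCR: cos(∠DCR) = ((5·√3)² + 5² − 10²) / (2·5·√3·5) = 0/86.6 = 0, so ∠DCR = 90°.

Therefore, the measure of angle ∠DCR = 90°.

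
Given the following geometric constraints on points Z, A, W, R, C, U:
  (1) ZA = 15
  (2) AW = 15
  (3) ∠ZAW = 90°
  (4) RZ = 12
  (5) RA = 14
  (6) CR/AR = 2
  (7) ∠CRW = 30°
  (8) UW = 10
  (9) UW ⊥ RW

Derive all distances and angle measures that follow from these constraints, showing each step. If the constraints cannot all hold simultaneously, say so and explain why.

The constraints are consistent.

From the given relations:
  CR = 2·AR = 2·14 = 28

Step 1: From ZA = 15, AW = 15, and ∠ZAW = 90°, by the law of cosines:
  ZW² = ZA² + AW² - 2·ZA·AW·cos(90°) = 225 + 225 - 0 = 450
  ZW = 15·√2

Step 2: From ZA = 15, ZR = 12, AR = 14, by the inverse law of cosines:
  cos(∠AZR) = (ZA² + ZR² - AR²) / (2·ZA·ZR)
  ∠AZR = 61.28°

Step 3: From AR = 14, AZ = 15, RZ = 12, by the inverse law of cosines:
  cos(∠RAZ) = (AR² + AZ² - RZ²) / (2·AR·AZ)
  ∠RAZ = 48.74°

Step 4: From RA = 14, RZ = 12, AZ = 15, by the inverse law of cosines:
  cos(∠ARZ) = (RA² + RZ² - AZ²) / (2·RA·RZ)
  ∠ARZ = 69.99°

Step 5: From ZA = 15, ZW = 15·√2, AW = 15, by the inverse law of cosines:
  cos(∠AZW) = (ZA² + ZW² - AW²) / (2·ZA·ZW)
  ∠AZW = 45°

Step 6: From WA = 15, WZ = 15·√2, AZ = 15, by the inverse law of cosines:
  cos(∠AWZ) = (WA² + WZ² - AZ²) / (2·WA·WZ)
  ∠AWZ = 45°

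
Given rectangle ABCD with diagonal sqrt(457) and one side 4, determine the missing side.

b = sqrt(d^2 - a^2) = sqrt(457 - 16) = sqrt(441) = 21

21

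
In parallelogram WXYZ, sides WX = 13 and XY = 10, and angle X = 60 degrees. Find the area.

Area = a * b * sin(theta)
Area = 13 * 10 * sin(60 degrees)
Area = 130 * sqrt(3)/2
Area = 65*sqrt(3)

65*sqrt(3)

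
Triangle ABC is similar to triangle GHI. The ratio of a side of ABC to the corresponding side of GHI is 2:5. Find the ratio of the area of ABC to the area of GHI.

Area ratio = (side ratio)^2 = (2/5)^2 = 4:25.

4:25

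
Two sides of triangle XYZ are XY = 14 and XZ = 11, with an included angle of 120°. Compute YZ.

By the law of cosines: YZ^2 = XY^2 + XZ^2 - 2*XY*XZ*cos(X)
YZ^2 = 14^2 + 11^2 - 2*14*11*cos(120°)
YZ^2 = 196 + 121 - 308*(-1/2)
YZ^2 = 471
YZ = sqrt(471)

sqrt(471)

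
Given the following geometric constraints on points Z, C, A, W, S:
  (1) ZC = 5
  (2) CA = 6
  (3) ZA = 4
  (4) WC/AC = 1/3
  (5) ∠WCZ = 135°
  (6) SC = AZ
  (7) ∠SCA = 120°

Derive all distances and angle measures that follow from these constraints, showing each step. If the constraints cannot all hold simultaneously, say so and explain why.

The constraints are consistent.

From the given relations:
  WC = 1/3·AC = 1/3·6 = 2
  SC = AZ = 4

Step 1: From ZC = 5, CW = 2, and ∠ZCW = 135°, by the law of cosines:
  ZW² = ZC² + CW² - 2·ZC·CW·cos(135°) = 25 + 4 + 14.14 = 43.14
  ZW ≈ 6.57

Step 2: From AC = 6, CS = 4, and ∠ACS = 120°, by the law of cosines:
  AS² = AC² + CS² - 2·AC·CS·cos(120°) = 36 + 16 + 24 = 76
  AS = 2·√19

Step 3: From ZA = 4, ZC = 5, AC = 6, by the inverse law of cosines:
  cos(∠AZC) = (ZA² + ZC² - AC²) / (2·ZA·ZC)
  ∠AZC = 82.82°

Step 4: From CA = 6, CZ = 5, AZ = 4, by the inverse law of cosines:
  cos(∠ACZ) = (CA² + CZ² - AZ²) / (2·CA·CZ)
  ∠ACZ = 41.41°

Step 5: From AC = 6, AZ = 4, CZ = 5, by the inverse law of cosines:
  cos(∠CAZ) = (AC² + AZ² - CZ²) / (2·AC·AZ)
  ∠CAZ = 55.77°

Step 6: From ZC = 5, ZW = 6.57, CW = 2, by the inverse law of cosines:
  cos(∠CZW) = (ZC² + ZW² - CW²) / (2·ZC·ZW)
  ∠CZW = 12.43°

Step 7: From AC = 6, AS = 2·√19, CS = 4, by the inverse law of cosines:
  cos(∠CAS) = (AC² + AS² - CS²) / (2·AC·AS)
  ∠CAS = 23.41°

Step 8: From WC = 2, WZ = 6.57, CZ = 5, by the inverse law of cosines:
  cos(∠CWZ) = (WC² + WZ² - CZ²) / (2·WC·WZ)
  ∠CWZ = 32.57°

Step 9: From SA = 2·√19, SC = 4, AC = 6, by the inverse law of cosines:
  cos(∠ASC) = (SA² + SC² - AC²) / (2·SA·SC)
  ∠ASC = 36.59°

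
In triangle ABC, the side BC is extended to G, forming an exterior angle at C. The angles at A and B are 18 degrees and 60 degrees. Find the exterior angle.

Exterior angle = 18 + 60 = 78 degrees (exterior angle theorem).

78 degrees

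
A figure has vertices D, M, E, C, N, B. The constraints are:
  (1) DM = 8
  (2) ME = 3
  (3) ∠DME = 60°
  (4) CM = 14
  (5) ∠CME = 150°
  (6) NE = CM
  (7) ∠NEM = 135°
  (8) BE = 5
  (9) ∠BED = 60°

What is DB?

Step 1: By the law of cosines on triangle EMD: ED² = 3² + 8² − 2·3·8·cos(60°) = 49, so ED = 7.
Step 2: By the law of cosines on triangle DEB: DB² = 7² + 5² − 2·7·5·cos(60°) = 39, so DB = √39.

Therefore, the length of DB = √39.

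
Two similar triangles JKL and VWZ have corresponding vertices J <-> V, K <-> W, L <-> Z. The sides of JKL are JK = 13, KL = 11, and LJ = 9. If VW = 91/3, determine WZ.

Since the triangles are similar, the ratio of corresponding sides is constant.
Scale factor k = VW / JK = 91/3 / 13 = 7/3
WZ = k * KL = 7/3 * 11 = 77/3

77/3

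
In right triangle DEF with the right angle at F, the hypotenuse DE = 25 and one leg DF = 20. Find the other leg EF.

EF = sqrt(25^2 - 20^2) = sqrt(225) = 15

15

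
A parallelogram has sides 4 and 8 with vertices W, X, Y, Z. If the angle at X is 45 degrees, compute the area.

The area of a parallelogram equals the product of two adjacent sides times the sine of the included angle.
This is because the height equals 8 * sin(45°) = 4*sqrt(2).
Area = 4 * 4*sqrt(2) = 16*sqrt(2)

16*sqrt(2)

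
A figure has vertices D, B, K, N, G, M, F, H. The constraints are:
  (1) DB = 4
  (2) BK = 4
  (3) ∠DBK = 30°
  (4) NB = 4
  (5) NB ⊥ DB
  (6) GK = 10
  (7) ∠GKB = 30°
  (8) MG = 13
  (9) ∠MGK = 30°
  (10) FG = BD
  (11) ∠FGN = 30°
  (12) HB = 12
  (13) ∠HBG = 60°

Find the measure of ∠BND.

Step 1: By the law of cosines on triangle NBD: ND² = 4² + 4² − 2·4·4·cos(90°) = 32, so ND = 4·√2.
Step 2: By the inverse law of cosines on triangle BND: cos(∠BND) = (4² + (4·√2)² − 4²) / (2·4·4·√2) = 32/45.25 = 0.7071, so ∠BND = 45°.

Therefore, the measure of angle ∠BND = 45°.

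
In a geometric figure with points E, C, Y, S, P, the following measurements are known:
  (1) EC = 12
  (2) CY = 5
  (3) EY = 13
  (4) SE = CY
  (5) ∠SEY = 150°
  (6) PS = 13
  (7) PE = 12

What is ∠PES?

From the given relations: SE = CY = 5.
Step 1: By the inverse law of cosines on triangle PES: cos(∠PES) = (12² + 5² − 13²) / (2·12·5) = 0/120 = 0, so ∠PES = 90°.

Therefore, the measure of angle ∠PES = 90°.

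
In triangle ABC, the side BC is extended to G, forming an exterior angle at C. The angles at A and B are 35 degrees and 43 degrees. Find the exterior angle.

The interior angle at C is 180 - 35 - 43 = 102 degrees.
The exterior angle and interior angle at C are supplementary:
Exterior angle = 180 - 102 = 78 degrees.

78 degrees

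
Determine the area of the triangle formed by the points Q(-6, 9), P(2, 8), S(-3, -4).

The Shoelace formula computes the area from vertex coordinates by summing cross products.
For vertices (-6,9), (2,8), (-3,-4):
Signed sum = -6*8 - 2*9 + 2*-4 - -3*8 + -3*9 - -6*-4
= -66 + 16 + -51 = -101
Area = (1/2)|-101| = 101/2.

101/2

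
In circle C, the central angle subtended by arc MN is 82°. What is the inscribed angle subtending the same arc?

An inscribed angle intercepts an arc from a point on the circle, while the central angle intercepts the same arc from the center.
The inscribed angle is always half the central angle: 82° / 2 = 41°.

41°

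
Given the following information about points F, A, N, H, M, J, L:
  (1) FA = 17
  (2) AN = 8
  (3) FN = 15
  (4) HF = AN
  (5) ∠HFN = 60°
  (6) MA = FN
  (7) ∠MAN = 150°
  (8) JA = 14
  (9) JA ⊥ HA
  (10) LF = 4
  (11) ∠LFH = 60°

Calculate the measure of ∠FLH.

From the given relations: HF = AN = 8.
Step 1: By the law of cosines on triangle LFH: LH² = 4² + 8² − 2·4·8·cos(60°) = 48, so LH = 4·√3.
Step 2: By the inverse law of cosines on triangle FLH: cos(∠FLH) = (4² + (4·√3)² − 8²) / (2·4·4·√3) = 0/55.43 = 0, so ∠FLH = 90°.

Therefore, the measure of angle ∠FLH = 90°.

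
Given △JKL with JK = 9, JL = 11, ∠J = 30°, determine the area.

When two sides and the included angle are known, the area formula is (1/2)ab sin(C).
The height from one side to the opposite vertex is 11 sin(30°) = 11/2.
Area = (1/2) * 9 * 11/2 = 99/4.

99/4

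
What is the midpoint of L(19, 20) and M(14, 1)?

The midpoint is the point halfway along the segment.
Move half the horizontal distance: 19 + (14 - 19)/2 = 19 + -5/2 = 33/2
Move half the vertical distance: 20 + (1 - 20)/2 = 20 + -19/2 = 21/2
Midpoint = (33/2, 21/2)

(33/2, 21/2)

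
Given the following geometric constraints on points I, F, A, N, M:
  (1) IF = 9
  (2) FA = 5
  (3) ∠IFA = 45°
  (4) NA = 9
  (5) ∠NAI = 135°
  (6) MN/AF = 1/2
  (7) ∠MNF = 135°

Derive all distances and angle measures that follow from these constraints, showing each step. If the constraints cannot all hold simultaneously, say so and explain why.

The constraints are consistent.

From the given relations:
  MN = 1/2·AF = 1/2·5 ≈ 2.5

Step 1: From IF = 9, FA = 5, and ∠IFA = 45°, by the law of cosines:
  IA² = IF² + FA² - 2·IF·FA·cos(45°) = 81 + 25 - 63.64 = 42.36
  IA ≈ 6.51

Step 2: From IA = 6.51, AN = 9, and ∠IAN = 135°, by the law of cosines:
  IN² = IA² + AN² - 2·IA·AN·cos(135°) = 42.36 + 81 + 82.84 = 206.2
  IN ≈ 14.36

Step 3: From IA = 6.51, IF = 9, AF = 5, by the inverse law of cosines:
  cos(∠AIF) = (IA² + IF² - AF²) / (2·IA·IF)
  ∠AIF = 32.9°

Step 4: From AF = 5, AI = 6.51, FI = 9, by the inverse law of cosines:
  cos(∠FAI) = (AF² + AI² - FI²) / (2·AF·AI)
  ∠FAI = 102.1°

Step 5: From IA = 6.51, IN = 14.36, AN = 9, by the inverse law of cosines:
  cos(∠AIN) = (IA² + IN² - AN²) / (2·IA·IN)
  ∠AIN = 26.31°

Step 6: From NA = 9, NI = 14.36, AI = 6.51, by the inverse law of cosines:
  cos(∠ANI) = (NA² + NI² - AI²) / (2·NA·NI)
  ∠ANI = 18.69°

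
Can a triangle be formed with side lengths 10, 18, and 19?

For three segments to close into a triangle, no single side can be as long as the other two combined.
The longest side is 19, and 10 + 18 = 28 > 19.
A triangle can be formed.

Yes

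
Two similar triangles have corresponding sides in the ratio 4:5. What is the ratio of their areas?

Area ratio = (side ratio)^2 = (4/5)^2 = 16:25.

16:25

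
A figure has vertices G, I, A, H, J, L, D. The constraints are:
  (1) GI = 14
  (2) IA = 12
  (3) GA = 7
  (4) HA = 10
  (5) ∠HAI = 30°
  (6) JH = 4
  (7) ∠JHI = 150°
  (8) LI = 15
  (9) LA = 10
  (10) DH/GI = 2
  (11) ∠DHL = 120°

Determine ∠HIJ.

Step 1: By the law of cosines on triangle IAH: IH² = 12² + 10² − 2·12·10·cos(30°) = 36.15, so IH ≈ 6.01.
Step 2: By the law of cosines on triangle IHJ: IJ² = 6.01² + 4² − 2·6.01·4·cos(150°) = 93.81, so IJ ≈ 9.69.
Step 3: By the inverse law of cosines on triangle HIJ: cos(∠HIJ) = (6.01² + 9.69² − 4²) / (2·6.01·9.69) = 113.97/116.48 = 0.9784, so ∠HIJ = 11.92°.

Therefore, the measure of angle ∠HIJ = 11.92°.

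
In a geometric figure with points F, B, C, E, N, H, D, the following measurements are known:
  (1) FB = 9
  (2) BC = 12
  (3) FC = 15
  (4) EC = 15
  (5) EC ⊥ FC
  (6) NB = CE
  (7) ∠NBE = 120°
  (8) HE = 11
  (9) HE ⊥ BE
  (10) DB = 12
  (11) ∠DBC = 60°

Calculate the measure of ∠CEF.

Step 1: By the law of cosines on triangle ECF: EF² = 15² + 15² − 2·15·15·cos(90°) = 450, so EF = 15·√2.
Step 2: By the inverse law of cosines on triangle CEF: cos(∠CEF) = (15² + (15·√2)² − 15²) / (2·15·15·√2) = 450/636.4 = 0.7071, so ∠CEF = 45°.

Therefore, the measure of angle ∠CEF = 45°.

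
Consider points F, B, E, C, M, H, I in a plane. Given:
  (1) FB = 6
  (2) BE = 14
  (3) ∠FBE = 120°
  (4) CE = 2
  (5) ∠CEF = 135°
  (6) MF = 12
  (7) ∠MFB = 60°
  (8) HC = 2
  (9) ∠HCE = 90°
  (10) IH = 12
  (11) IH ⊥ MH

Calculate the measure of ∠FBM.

Step 1: By the law of cosines on triangle BFM: BM² = 6² + 12² − 2·6·12·cos(60°) = 108, so BM = 6·√3.
Step 2: By the inverse law of cosines on triangle FBM: cos(∠FBM) = (6² + (6·√3)² − 12²) / (2·6·6·√3) = 0/124.71 = 0, so ∠FBM = 90°.

Therefore, the measure of angle ∠FBM = 90°.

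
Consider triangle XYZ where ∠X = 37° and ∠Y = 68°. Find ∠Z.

The interior angles sum to 180°: angle Z = 180 - 37 - 68 = 75°.
The triangle is acute (angles 37°, 68°, 75°).

75 degrees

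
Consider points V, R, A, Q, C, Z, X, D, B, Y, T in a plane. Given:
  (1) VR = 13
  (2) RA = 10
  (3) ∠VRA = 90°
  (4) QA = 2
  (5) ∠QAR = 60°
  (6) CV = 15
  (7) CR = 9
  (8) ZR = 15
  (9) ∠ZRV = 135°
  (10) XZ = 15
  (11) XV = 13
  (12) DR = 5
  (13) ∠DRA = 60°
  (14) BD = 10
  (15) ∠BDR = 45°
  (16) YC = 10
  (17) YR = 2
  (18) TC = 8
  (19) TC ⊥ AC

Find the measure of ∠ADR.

Step 1: By the law of cosines on triangle DRA: DA² = 5² + 10² − 2·5·10·cos(60°) = 75, so DA = 5·√3.
Step 2: By the inverse law of cosines on triangle ADR: cos(∠ADR) = ((5·√3)² + 5² − 10²) / (2·5·√3·5) = 0/86.6 = 0, so ∠ADR = 90°.

Therefore, the measure of angle ∠ADR = 90°.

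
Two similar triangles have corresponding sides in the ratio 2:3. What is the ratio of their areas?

The ratio of areas of similar triangles equals the square of the side ratio.
Side ratio = 2:3
Area ratio = (2/3)^2 = 4/9 = 4:9

4:9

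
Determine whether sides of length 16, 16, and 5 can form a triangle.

For three segments to close into a triangle, no single side can be as long as the other two combined.
The longest side is 16, and 5 + 16 = 21 > 16.
A triangle can be formed.

Yes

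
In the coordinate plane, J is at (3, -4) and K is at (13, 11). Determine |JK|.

d = sqrt((10)^2 + (15)^2) = sqrt(325) = 5*sqrt(13)

5*sqrt(13)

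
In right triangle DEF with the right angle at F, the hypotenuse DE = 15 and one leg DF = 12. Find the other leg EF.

By the Pythagorean theorem: EF^2 = DE^2 - DF^2
EF^2 = 15^2 - 12^2 = 225 - 144 = 81
EF = sqrt(81) = 9

9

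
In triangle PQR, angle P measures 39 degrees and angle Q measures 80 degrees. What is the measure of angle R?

Let angle R = x. Then 39 + 80 + x = 180.
x = 180 - 119 = 61 degrees.

61 degrees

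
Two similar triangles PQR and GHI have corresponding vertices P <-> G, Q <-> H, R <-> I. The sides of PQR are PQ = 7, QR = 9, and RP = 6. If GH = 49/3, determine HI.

Similar triangles have proportional sides. Setting up the proportion:
GH / PQ = HI / QR
49/3 / 7 = HI / 9
HI = 9 * 49/3 / 7 = 21.

21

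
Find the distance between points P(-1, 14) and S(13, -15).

d = sqrt((14)^2 + (-29)^2) = sqrt(1037)

sqrt(1037)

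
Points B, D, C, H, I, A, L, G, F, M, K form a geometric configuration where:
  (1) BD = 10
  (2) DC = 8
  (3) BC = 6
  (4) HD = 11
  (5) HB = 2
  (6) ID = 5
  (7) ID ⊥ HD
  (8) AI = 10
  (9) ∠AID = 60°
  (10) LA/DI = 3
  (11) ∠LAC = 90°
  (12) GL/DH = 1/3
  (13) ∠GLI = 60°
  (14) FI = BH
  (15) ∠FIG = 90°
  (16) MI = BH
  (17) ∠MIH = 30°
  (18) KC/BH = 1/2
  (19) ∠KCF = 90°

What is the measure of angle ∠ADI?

Step 1: By the law of cosines on triangle DIA: DA² = 5² + 10² − 2·5·10·cos(60°) = 75, so DA = 5·√3.
Step 2: By the inverse law of cosines on triangle ADI: cos(∠ADI) = ((5·√3)² + 5² − 10²) / (2·5·√3·5) = 0/86.6 = 0, so ∠ADI = 90°.

Therefore, the measure of angle ∠ADI = 90°.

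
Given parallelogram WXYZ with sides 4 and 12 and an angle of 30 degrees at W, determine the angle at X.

Opposite sides of a parallelogram are parallel, so consecutive angles form co-interior angles on a transversal.
Co-interior angles sum to 180°, giving angle X = 180 - 30 = 150 degrees.

150 degrees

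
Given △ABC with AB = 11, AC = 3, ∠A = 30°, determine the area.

Area = (1/2)(11)(3) sin(30°) = (1/2)(11)(3)(1/2) = 33/4

33/4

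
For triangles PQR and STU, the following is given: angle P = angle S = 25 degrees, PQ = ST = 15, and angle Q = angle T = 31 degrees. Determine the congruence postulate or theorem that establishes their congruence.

Consider the given information: angle P = angle S = 25 degrees, PQ = ST = 15, and angle Q = angle T = 31 degrees
This is not SSS or AAS: SSS requires all three pairs of sides, but we don't have that. AAS requires two angles and a non-included side.
The correct criterion is ASA. Two pairs of corresponding angles and the included side are equal (Angle-Side-Angle).

ASA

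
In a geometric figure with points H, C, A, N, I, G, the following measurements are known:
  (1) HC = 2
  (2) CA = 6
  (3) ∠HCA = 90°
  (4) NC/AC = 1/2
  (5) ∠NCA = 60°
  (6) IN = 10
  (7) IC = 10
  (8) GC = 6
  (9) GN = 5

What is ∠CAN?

From the given relations: NC = 1/2·AC = 1/2·6 = 3.
Step 1: By the law of cosines on triangle ACN: AN² = 6² + 3² − 2·6·3·cos(60°) = 27, so AN = 3·√3.
Step 2: By the inverse law of cosines on triangle CAN: cos(∠CAN) = (6² + (3·√3)² − 3²) / (2·6·3·√3) = 54/62.35 = 0.866, so ∠CAN = 30°.

Therefore, the measure of angle ∠CAN = 30°.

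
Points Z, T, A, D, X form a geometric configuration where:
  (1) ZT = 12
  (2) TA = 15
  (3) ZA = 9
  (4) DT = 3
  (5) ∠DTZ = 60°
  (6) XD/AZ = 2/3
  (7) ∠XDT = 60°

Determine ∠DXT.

From the given relations: XD = 2/3·AZ = 2/3·9 = 6.
Step 1: By the law of cosines on triangle XDT: XT² = 6² + 3² − 2·6·3·cos(60°) = 27, so XT = 3·√3.
Step 2: By the inverse law of cosines on triangle DXT: cos(∠DXT) = (6² + (3·√3)² − 3²) / (2·6·3·√3) = 54/62.35 = 0.866, so ∠DXT = 30°.

Therefore, the measure of angle ∠DXT = 30°.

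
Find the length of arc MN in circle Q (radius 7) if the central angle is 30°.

Arc length = 2πr × θ/360
= 2π × 7 × 1/12
= 7*pi/6

7*pi/6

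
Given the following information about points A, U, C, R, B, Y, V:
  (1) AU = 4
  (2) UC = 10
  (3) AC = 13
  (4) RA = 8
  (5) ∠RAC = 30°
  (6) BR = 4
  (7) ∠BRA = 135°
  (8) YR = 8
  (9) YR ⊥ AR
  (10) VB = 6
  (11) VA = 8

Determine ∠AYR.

Step 1: By the law of cosines on triangle YRA: YA² = 8² + 8² − 2·8·8·cos(90°) = 128, so YA = 8·√2.
Step 2: By the inverse law of cosines on triangle AYR: cos(∠AYR) = ((8·√2)² + 8² − 8²) / (2·8·√2·8) = 128/181.02 = 0.7071, so ∠AYR = 45°.

Therefore, the measure of angle ∠AYR = 45°.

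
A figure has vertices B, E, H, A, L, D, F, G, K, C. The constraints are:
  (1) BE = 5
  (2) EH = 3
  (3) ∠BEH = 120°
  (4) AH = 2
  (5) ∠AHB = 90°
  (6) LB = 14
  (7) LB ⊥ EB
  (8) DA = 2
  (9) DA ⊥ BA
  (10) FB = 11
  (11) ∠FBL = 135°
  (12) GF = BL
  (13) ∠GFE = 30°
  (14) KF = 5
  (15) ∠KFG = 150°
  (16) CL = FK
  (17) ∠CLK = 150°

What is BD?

Step 1: By the law of cosines on triangle BEH: BH² = 5² + 3² − 2·5·3·cos(120°) = 49, so BH = 7.
Step 2: By the law of cosines on triangle BHA: BA² = 7² + 2² − 2·7·2·cos(90°) = 53, so BA = √53.
Step 3: By the law of cosines on triangle BAD: BD² = √53² + 2² − 2·√53·2·cos(90°) = 57, so BD = √57.

Therefore, the length of BD = √57.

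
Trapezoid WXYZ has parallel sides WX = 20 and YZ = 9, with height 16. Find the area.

Area of a trapezoid = (base1 + base2) * height / 2
Area = (20 + 9) * 16 / 2
Area = 29 * 16 / 2
Area = 464 / 2
Area = 232

232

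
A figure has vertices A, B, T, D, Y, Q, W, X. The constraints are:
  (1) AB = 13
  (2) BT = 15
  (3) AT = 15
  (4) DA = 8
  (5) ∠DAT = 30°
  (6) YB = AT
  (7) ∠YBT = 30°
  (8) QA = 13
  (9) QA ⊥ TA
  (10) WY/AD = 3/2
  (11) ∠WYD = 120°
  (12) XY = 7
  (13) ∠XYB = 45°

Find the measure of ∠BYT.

From the given relations: YB = AT = 15.
Step 1: By the law of cosines on triangle YBT: YT² = 15² + 15² − 2·15·15·cos(30°) = 60.29, so YT ≈ 7.76.
Step 2: By the inverse law of cosines on triangle BYT: cos(∠BYT) = (15² + 7.76² − 15²) / (2·15·7.76) = 60.29/232.94 = 0.2588, so ∠BYT = 75°.

Therefore, the measure of angle ∠BYT = 75°.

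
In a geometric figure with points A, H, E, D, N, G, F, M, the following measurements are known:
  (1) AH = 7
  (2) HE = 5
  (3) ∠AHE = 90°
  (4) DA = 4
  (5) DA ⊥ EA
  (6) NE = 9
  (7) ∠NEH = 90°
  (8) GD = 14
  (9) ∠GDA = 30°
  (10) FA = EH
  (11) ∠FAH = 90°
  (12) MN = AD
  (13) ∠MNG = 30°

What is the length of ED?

Step 1: By the law of cosines on triangle EHA: EA² = 5² + 7² − 2·5·7·cos(90°) = 74, so EA = √74.
Step 2: By the law of cosines on triangle EAD: ED² = √74² + 4² − 2·√74·4·cos(90°) = 90, so ED = 3·√10.

Therefore, the length of ED = 3·√10.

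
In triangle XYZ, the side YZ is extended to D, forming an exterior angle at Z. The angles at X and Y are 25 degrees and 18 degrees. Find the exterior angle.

By the exterior angle theorem, an exterior angle of a triangle equals the sum of the two remote interior angles.
Exterior angle = angle X + angle Y
Exterior angle = 25 + 18 = 43 degrees

43 degrees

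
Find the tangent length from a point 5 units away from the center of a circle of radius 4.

tangent = √(d² - r²) = √(5² - 4²) = √(25 - 16) = √9 = 3

3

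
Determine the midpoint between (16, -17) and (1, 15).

M = ((x₁ + x₂)/2, (y₁ + y₂)/2)
= ((16 + 1)/2, (-17 + 15)/2)
= (17/2, -2/2) = (17/2, -1)

(17/2, -1)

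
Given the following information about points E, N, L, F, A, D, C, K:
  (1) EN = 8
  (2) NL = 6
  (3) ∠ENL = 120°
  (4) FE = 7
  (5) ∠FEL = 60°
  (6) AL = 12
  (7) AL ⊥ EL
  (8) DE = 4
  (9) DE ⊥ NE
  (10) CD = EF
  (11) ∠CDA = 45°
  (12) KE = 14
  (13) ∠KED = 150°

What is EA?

Step 1: By the law of cosines on triangle LNE: LE² = 6² + 8² − 2·6·8·cos(120°) = 148, so LE = 2·√37.
Step 2: By the law of cosines on triangle ELA: EA² = (2·√37)² + 12² − 2·2·√37·12·cos(90°) = 292, so EA = 2·√73.

Therefore, the length of EA = 2·√73.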